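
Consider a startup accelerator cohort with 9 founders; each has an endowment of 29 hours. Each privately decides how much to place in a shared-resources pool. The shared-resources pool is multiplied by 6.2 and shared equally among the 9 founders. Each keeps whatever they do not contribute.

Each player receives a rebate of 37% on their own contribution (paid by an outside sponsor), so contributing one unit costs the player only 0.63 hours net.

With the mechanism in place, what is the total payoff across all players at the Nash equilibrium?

1714.77 hours

Under the mechanism each unit contributed yields (6.2/9) / 0.63 = 1.0935 back to its contributor per unit of net cost, which exceeds 1, making full contribution the dominant choice for everyone.
So the Nash equilibrium is full contribution by all 9; the group earns 9 × (29 × 0.37 + 6.2 × 29) = 1714.77.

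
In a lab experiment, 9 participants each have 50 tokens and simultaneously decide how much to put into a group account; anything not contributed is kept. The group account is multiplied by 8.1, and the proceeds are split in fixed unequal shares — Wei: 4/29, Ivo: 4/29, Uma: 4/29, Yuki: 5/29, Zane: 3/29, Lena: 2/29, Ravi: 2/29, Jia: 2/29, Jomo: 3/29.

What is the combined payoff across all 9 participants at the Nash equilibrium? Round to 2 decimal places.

Each unit j contributes comes back to j as 8.1 × (j's share), so j prefers to contribute only if that share exceeds 1/8.1 = 0.1235; otherwise keeping the unit dominates.
Wei, Ivo, Uma and Yuki clear that bar, contributing 50 each; the remaining 5 contribute 0. Total contributed: 200.
The group account pays out 8.1 × 200 = 1620.00 in total (split across the unequal shares, but the aggregate is all that matters for the group sum).
The 5 free-riders keep 50 each, adding 250. Group total = 250 + 1620.00 = 1870.00.

1870.00 tokens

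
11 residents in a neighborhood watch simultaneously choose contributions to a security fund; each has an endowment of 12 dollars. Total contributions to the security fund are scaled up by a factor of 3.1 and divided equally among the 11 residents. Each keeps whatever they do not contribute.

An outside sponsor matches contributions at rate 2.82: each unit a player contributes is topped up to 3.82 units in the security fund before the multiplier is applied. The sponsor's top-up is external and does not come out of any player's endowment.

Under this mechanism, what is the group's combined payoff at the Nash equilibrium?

1563.14 dollars

Under the mechanism each unit contributed yields 3.1 × 3.82 / 11 = 1.0765 back to its contributor per unit of net cost, which exceeds 1, making full contribution the dominant choice for everyone.
So the Nash equilibrium is full contribution by all 11; the group earns 3.1 × 3.82 × 132 = 1563.14.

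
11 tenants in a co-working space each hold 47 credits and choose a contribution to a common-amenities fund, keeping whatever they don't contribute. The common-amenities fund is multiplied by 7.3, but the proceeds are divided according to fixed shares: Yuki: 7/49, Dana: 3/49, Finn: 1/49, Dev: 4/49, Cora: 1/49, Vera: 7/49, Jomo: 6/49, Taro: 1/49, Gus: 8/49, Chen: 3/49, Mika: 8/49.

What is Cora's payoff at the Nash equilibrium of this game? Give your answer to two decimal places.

75.01 credits

Player j's private return per contributed unit is 7.3 × (j's share). Contributing is weakly dominant for j when that share is at least 1/7.3 = 0.1370, and contributing 0 is dominant otherwise.
Yuki, Vera, Gus and Mika are above the threshold, contributing 47 each; the remaining 7 contribute 0. Total contributed: 188.
Cora keeps 47 and receives 7.3 × 188 × 1/49 = 28.01 from the common-amenities fund, for a payoff of 75.01.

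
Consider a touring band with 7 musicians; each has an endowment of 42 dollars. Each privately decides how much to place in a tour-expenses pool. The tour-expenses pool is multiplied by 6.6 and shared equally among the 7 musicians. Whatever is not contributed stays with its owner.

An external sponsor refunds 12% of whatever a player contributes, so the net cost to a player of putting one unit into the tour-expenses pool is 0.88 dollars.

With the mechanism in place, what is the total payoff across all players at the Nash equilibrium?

1975.68 dollars

With the mechanism, a contributed unit returns (6.6/7) / 0.88 = 1.0714 per unit of net cost to the contributor — now above 1 — so contributing fully is weakly dominant for every player.
At the Nash equilibrium everyone contributes 42. Group total payoff = 7 × (42 × 0.12 + 6.6 × 42) = 1975.68.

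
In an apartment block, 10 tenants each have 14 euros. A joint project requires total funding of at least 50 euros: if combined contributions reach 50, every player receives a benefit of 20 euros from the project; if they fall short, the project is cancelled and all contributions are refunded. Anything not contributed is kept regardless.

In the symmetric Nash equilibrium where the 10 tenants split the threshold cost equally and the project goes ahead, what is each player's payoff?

29 euros

Equal share of the threshold: 50/10 = 5.
At this profile no one gains by cutting their contribution: any cut drops the total below 50, the project is cancelled, contributions are refunded, and the deviator ends with 14, which is less than 14 − 5 + 20 = 29. Contributing more than 5 just wastes the excess. So contributing exactly 5 is a best response.
Each player's payoff: 14 − 5 + 20 = 29.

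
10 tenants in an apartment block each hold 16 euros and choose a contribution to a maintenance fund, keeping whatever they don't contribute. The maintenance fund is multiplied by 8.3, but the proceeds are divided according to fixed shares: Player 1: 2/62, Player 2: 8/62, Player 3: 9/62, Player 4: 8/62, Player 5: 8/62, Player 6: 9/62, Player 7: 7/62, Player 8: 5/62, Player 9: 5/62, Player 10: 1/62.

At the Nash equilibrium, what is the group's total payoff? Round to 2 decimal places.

For player j, contributing a unit is worthwhile iff 8.3 × (j's share) ≥ 1, i.e. iff j's share is at least 0.1205.
Player 2, Player 3, Player 4, Player 5 and Player 6 clear that bar, contributing 16 each; the remaining 5 contribute 0. Total contributed: 80.
The maintenance fund pays out 8.3 × 80 = 664.00 in total (split across the unequal shares, but the aggregate is all that matters for the group sum).
The 5 free-riders keep 16 each, adding 80. Group total = 80 + 664.00 = 744.00.

744.00 euros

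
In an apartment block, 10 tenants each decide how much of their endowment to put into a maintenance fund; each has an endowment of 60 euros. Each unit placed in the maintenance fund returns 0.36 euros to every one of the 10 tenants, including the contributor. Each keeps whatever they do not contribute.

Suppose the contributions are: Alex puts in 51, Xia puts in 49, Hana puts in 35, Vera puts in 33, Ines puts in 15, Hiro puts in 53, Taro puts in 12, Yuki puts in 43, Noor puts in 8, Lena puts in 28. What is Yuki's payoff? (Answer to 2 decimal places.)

134.72 euros

Total contributed: 51 + 49 + 35 + 33 + 15 + 53 + 12 + 43 + 8 + 28 = 327.
Each receives 0.36 × 327 = 117.72 from the maintenance fund.
Yuki keeps 60 − 43 = 17, so Yuki's payoff is 17 + 117.72 = 134.72.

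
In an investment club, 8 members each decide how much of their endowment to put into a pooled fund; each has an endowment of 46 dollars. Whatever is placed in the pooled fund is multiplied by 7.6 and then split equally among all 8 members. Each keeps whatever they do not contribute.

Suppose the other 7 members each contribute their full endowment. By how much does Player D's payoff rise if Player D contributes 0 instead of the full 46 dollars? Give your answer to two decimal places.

Switching from a contribution of 46 to 0 lets Player D keep an extra 46 dollars, but lowers the pooled fund by 46, which costs Player D their own share of that drop: 7.6/8 × 46 = 43.70.
Net gain = 46 − 43.70 = 2.30. The private return per contributed unit (0.9500) is below 1, so free-riding is indeed the best response regardless of what the others do.

2.30 dollars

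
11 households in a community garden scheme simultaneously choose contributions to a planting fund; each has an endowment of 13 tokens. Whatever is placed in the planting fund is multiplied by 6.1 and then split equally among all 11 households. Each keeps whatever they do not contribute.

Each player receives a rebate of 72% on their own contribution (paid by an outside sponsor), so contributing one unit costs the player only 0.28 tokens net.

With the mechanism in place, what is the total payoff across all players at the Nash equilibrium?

Under the mechanism each unit contributed yields (6.1/11) / 0.28 = 1.9805 back to its contributor per unit of net cost, which exceeds 1, making full contribution the dominant choice for everyone.
So the Nash equilibrium is full contribution by all 11; the group earns 11 × (13 × 0.72 + 6.1 × 13) = 975.26.

975.26 tokens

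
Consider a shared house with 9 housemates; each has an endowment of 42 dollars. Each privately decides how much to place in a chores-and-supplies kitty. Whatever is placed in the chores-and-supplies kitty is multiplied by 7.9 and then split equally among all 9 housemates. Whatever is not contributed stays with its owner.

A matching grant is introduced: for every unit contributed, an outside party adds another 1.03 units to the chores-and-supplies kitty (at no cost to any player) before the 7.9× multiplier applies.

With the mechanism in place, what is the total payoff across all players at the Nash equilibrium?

6061.99 dollars

Under the mechanism each unit contributed yields 7.9 × 2.03 / 9 = 1.7819 back to its contributor per unit of net cost, which exceeds 1, making full contribution the dominant choice for everyone.
At the Nash equilibrium everyone contributes 42. Group total payoff = 7.9 × 2.03 × 378 = 6061.99.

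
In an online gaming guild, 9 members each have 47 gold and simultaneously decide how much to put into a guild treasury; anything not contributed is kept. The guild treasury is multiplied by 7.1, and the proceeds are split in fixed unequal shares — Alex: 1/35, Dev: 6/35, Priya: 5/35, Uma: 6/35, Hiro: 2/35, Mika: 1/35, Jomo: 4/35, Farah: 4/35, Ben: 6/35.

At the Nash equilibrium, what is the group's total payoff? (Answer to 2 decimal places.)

1569.80 gold

A player with share s gets back 7.1·s per unit contributed, so full contribution is dominant for anyone with s > 1/7.1 = 0.1408 and zero contribution is dominant for anyone below.
Dev, Priya, Uma and Ben are above the threshold, contributing 47 each; the remaining 5 contribute 0. Total contributed: 188.
The guild treasury pays out 7.1 × 188 = 1334.80 in total (split across the unequal shares, but the aggregate is all that matters for the group sum).
The 5 free-riders keep 47 each, adding 235. Group total = 235 + 1334.80 = 1569.80.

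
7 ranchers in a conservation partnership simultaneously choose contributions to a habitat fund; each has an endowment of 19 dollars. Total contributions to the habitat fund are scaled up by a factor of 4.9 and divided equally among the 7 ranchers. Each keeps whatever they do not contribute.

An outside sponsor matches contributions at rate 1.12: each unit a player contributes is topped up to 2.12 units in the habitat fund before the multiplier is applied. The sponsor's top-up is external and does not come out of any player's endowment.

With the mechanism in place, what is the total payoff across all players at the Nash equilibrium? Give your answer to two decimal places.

1381.60 dollars

Under the mechanism each unit contributed yields 4.9 × 2.12 / 7 = 1.4840 back to its contributor per unit of net cost, which exceeds 1, making full contribution the dominant choice for everyone.
So the Nash equilibrium is full contribution by all 7; the group earns 4.9 × 2.12 × 133 = 1381.60.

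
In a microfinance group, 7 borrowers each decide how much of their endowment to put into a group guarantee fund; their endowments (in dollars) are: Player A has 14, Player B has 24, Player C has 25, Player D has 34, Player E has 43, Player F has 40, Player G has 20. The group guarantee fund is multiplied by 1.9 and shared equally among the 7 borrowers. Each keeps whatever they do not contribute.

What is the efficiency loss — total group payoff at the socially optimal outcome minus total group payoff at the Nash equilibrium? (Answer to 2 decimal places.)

180.00 dollars

The private return per contributed unit is 1.9/7 = 0.2714 < 1 for every player regardless of endowment, so the Nash equilibrium is zero contribution and the group total is Σ E_j = 14 + 24 + 25 + 34 + 43 + 40 + 20 = 200.
Each contributed unit returns 1.900 to the group, so the social optimum is full contribution by everyone: group total = 1.900 × 200 = 380.00.
Efficiency loss = (1.900 − 1) × 200 = 180.00.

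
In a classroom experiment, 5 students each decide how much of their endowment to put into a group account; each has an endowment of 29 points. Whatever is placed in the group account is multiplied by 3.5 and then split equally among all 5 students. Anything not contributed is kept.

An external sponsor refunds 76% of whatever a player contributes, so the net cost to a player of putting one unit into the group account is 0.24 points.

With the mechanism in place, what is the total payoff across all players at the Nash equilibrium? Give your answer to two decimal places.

617.70 points

With the mechanism, a contributed unit returns (3.5/5) / 0.24 = 2.9167 per unit of net cost to the contributor — now above 1 — so contributing fully is weakly dominant for every player.
At the Nash equilibrium everyone contributes 29. Group total payoff = 5 × (29 × 0.76 + 3.5 × 29) = 617.70.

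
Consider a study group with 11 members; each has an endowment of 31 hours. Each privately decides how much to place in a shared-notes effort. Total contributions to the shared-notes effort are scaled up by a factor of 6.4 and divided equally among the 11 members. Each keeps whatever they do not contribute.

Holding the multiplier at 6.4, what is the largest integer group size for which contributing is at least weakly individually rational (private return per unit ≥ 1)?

6

Private return per unit is 6.4/(group size), which is ≥ 1 whenever the group size is ≤ 6.4.
The largest such integer is 6.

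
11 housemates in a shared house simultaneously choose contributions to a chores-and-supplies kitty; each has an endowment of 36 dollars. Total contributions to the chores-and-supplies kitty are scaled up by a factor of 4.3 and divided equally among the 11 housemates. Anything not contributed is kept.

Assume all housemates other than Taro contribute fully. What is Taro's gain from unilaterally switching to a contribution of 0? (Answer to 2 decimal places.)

Switching from a contribution of 36 to 0 lets Taro keep an extra 36 dollars, but lowers the chores-and-supplies kitty by 36, which costs Taro their own share of that drop: 4.3/11 × 36 = 14.07.
Net gain = 36 − 14.07 = 21.93. The private return per contributed unit (0.3909) is below 1, so free-riding is indeed the best response regardless of what the others do.

21.93 dollars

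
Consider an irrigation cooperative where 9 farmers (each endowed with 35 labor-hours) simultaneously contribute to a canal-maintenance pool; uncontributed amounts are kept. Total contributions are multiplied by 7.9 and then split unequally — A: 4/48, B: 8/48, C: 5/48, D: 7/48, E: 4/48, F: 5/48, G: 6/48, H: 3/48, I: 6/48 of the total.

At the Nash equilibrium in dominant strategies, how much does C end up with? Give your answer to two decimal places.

92.60 labor-hours

Player j's private return per contributed unit is 7.9 × (j's share). Contributing is weakly dominant for j when that share is at least 1/7.9 = 0.1266, and contributing 0 is dominant otherwise.
B and D are above the threshold, contributing 35 each; the remaining 7 contribute 0. Total contributed: 70.
C keeps 35 and receives 7.9 × 70 × 5/48 = 57.60 from the canal-maintenance pool, for a payoff of 92.60.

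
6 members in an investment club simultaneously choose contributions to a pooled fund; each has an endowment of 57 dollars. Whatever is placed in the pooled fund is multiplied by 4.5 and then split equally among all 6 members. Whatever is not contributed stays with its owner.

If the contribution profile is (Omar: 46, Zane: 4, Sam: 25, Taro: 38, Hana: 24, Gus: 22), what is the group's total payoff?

898.50 dollars

Total contributed: 46 + 4 + 25 + 38 + 24 + 22 = 159; total kept: 6 × 57 − 159 = 183.
The pooled fund pays out 4.5 × 159 = 715.50 in aggregate.
Group total = 183 + 715.50 = 898.50.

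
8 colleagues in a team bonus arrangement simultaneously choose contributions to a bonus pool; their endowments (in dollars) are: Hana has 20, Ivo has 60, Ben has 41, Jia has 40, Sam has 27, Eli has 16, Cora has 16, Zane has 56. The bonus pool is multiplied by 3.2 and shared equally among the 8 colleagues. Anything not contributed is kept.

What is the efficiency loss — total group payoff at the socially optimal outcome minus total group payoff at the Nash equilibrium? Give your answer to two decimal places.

The private return per contributed unit is 3.2/8 = 0.4000 < 1 for every player regardless of endowment, so the Nash equilibrium is zero contribution and the group total is Σ E_j = 20 + 60 + 41 + 40 + 27 + 16 + 16 + 56 = 276.
Each contributed unit returns 3.200 to the group, so the social optimum is full contribution by everyone: group total = 3.200 × 276 = 883.20.
Efficiency loss = (3.200 − 1) × 276 = 607.20.

607.20 dollars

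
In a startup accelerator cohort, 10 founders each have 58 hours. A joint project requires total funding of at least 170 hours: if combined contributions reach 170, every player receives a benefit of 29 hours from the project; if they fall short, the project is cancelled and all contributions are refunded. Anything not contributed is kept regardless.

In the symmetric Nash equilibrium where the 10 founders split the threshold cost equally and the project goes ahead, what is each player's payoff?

Equal share of the threshold: 170/10 = 17.
At this profile no one gains by cutting their contribution: any cut drops the total below 170, the project is cancelled, contributions are refunded, and the deviator ends with 58, which is less than 58 − 17 + 29 = 70. Contributing more than 17 just wastes the excess. So contributing exactly 17 is a best response.
Each player's payoff: 58 − 17 + 29 = 70.

70 hours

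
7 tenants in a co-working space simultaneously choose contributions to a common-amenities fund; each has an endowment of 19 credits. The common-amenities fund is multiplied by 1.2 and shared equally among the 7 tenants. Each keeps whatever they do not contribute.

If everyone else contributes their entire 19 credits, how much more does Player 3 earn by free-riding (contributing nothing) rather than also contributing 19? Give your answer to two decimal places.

Switching from a contribution of 19 to 0 lets Player 3 keep an extra 19 credits, but lowers the common-amenities fund by 19, which costs Player 3 their own share of that drop: 1.2/7 × 19 = 3.26.
Net gain = 19 − 3.26 = 15.74. The private return per contributed unit (0.1714) is below 1, so free-riding is indeed the best response regardless of what the others do.

15.74 credits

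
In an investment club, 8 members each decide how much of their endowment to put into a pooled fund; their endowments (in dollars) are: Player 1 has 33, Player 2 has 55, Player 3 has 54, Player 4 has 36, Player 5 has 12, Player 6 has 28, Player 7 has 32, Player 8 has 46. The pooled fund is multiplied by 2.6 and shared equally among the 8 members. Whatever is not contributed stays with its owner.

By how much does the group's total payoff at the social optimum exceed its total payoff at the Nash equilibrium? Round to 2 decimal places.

473.60 dollars

The private return per contributed unit is 2.6/8 = 0.3250 < 1 for every player regardless of endowment, so the Nash equilibrium is zero contribution and the group total is Σ E_j = 33 + 55 + 54 + 36 + 12 + 28 + 32 + 46 = 296.
Each contributed unit returns 2.600 to the group, so the social optimum is full contribution by everyone: group total = 2.600 × 296 = 769.60.
Efficiency loss = (2.600 − 1) × 296 = 473.60.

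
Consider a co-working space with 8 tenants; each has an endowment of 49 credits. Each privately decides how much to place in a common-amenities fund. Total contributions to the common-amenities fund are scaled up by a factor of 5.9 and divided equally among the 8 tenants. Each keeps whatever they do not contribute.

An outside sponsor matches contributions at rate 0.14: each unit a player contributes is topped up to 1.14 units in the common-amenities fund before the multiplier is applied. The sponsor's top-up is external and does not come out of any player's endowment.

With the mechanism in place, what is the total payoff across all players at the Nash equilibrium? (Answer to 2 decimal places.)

Even with the mechanism, each unit contributed returns only 5.9 × 1.14 / 8 = 0.8408 per unit of net cost, so contributing nothing is still dominant.
At the Nash equilibrium no one contributes; group total payoff = 8 × 49 = 392.

392.00 credits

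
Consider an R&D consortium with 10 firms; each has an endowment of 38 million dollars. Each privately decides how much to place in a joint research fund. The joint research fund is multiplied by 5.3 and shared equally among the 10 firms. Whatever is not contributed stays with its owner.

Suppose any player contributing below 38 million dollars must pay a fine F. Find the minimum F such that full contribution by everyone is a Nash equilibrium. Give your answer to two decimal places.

Given the others contribute fully, the best deviation is to contribute 0 (any partial contribution still incurs the fine and gives up units whose private return 0.5300 is below 1).
Deviating from 38 to 0 saves 38 million dollars but forfeits the deviator's share of the drop in the joint research fund: 5.3/10 × 38 = 20.14.
So the deviation gain is 38 − 20.14 = 17.86, and the fine must be at least 17.86 million dollars to wipe it out.

17.86 million dollars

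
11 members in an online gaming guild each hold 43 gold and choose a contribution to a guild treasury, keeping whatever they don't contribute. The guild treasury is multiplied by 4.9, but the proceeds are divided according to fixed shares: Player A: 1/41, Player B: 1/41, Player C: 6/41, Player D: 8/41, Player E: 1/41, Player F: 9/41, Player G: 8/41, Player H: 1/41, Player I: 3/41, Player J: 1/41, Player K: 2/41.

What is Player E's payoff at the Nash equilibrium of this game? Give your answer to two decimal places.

48.14 gold

For player j, contributing a unit is worthwhile iff 4.9 × (j's share) ≥ 1, i.e. iff j's share is at least 0.2041.
Player F alone (share 9/41) is above the threshold, contributing 43; the remaining 10 contribute 0. Total contributed: 43.
Player E keeps 43 and receives 4.9 × 43 × 1/41 = 5.14 from the guild treasury, for a payoff of 48.14.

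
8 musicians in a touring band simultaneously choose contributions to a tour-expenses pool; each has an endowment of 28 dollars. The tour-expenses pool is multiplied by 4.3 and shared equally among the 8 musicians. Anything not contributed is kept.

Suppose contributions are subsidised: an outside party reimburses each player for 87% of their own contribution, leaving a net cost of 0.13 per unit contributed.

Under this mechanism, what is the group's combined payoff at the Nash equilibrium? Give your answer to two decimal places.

1158.08 dollars

Under the mechanism each unit contributed yields (4.3/8) / 0.13 = 4.1346 back to its contributor per unit of net cost, which exceeds 1, making full contribution the dominant choice for everyone.
At the Nash equilibrium everyone contributes 28. Group total payoff = 8 × (28 × 0.87 + 4.3 × 28) = 1158.08.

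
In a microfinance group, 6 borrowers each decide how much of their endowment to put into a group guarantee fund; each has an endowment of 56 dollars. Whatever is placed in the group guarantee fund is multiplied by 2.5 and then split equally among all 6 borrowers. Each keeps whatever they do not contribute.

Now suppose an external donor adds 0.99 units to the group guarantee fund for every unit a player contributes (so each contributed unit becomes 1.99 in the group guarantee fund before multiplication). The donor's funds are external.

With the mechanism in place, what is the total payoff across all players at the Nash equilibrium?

336.00 dollars

Even with the mechanism, each unit contributed returns only 2.5 × 1.99 / 6 = 0.8292 per unit of net cost, so contributing nothing is still dominant.
Everyone keeps their endowment and the group total is 6 × 56 = 336.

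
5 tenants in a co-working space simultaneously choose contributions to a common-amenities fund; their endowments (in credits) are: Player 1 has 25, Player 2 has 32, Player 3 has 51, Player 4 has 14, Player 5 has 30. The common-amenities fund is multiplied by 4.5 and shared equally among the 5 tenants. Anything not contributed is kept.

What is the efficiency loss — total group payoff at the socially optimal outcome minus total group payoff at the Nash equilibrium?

The private return per contributed unit is 4.5/5 = 0.9000 < 1 for every player regardless of endowment, so the Nash equilibrium is zero contribution and the group total is Σ E_j = 25 + 32 + 51 + 14 + 30 = 152.
Each contributed unit returns 4.500 to the group, so the social optimum is full contribution by everyone: group total = 4.500 × 152 = 684.00.
Efficiency loss = (4.500 − 1) × 152 = 532.00.

532.00 credits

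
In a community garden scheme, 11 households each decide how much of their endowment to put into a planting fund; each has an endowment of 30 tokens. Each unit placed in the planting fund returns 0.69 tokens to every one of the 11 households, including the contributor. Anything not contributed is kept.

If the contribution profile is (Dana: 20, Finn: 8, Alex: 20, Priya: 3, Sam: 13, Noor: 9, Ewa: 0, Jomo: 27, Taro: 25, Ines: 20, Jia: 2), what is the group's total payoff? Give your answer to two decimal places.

Total contributed: 20 + 8 + 20 + 3 + 13 + 9 + 0 + 27 + 25 + 20 + 2 = 147; total kept: 11 × 30 − 147 = 183.
The planting fund pays out 0.69 × 11 × 147 = 1115.73 in aggregate.
Group total = 183 + 1115.73 = 1298.73.

1298.73 tokens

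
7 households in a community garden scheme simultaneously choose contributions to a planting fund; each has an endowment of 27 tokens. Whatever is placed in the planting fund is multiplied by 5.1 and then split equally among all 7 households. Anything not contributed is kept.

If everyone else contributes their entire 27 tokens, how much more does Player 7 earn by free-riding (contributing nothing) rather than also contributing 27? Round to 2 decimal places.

7.33 tokens

Switching from a contribution of 27 to 0 lets Player 7 keep an extra 27 tokens, but lowers the planting fund by 27, which costs Player 7 their own share of that drop: 5.1/7 × 27 = 19.67.
Net gain = 27 − 19.67 = 7.33. The private return per contributed unit (0.7286) is below 1, so free-riding is indeed the best response regardless of what the others do.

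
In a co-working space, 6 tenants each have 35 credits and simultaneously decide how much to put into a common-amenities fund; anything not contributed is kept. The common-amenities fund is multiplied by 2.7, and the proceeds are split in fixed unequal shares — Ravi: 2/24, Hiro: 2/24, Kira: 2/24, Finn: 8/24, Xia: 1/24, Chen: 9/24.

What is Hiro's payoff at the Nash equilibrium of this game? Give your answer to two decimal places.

A player with share s gets back 2.7·s per unit contributed, so full contribution is dominant for anyone with s > 1/2.7 = 0.3704 and zero contribution is dominant for anyone below.
Chen alone (share 9/24) is above the threshold, contributing 35; the remaining 5 contribute 0. Total contributed: 35.
Hiro keeps 35 and receives 2.7 × 35 × 2/24 = 7.88 from the common-amenities fund, for a payoff of 42.88.

42.88 credits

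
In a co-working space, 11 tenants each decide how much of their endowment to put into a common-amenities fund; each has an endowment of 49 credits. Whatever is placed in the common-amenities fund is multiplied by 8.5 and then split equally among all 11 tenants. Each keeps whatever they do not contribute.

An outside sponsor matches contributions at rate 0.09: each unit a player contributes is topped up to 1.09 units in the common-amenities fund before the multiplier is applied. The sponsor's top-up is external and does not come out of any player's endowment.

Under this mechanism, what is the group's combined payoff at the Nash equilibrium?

539.00 credits

Even with the mechanism, each unit contributed returns only 8.5 × 1.09 / 11 = 0.8423 per unit of net cost, so contributing nothing is still dominant.
Everyone keeps their endowment and the group total is 11 × 49 = 539.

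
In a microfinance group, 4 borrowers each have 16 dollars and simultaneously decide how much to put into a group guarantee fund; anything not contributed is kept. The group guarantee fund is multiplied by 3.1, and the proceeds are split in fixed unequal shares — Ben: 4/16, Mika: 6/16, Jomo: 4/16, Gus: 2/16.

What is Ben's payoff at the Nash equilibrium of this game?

A player with share s gets back 3.1·s per unit contributed, so full contribution is dominant for anyone with s > 1/3.1 = 0.3226 and zero contribution is dominant for anyone below.
Mika alone (share 6/16) is above the threshold, contributing 16; the remaining 3 contribute 0. Total contributed: 16.
Ben keeps 16 and receives 3.1 × 16 × 4/16 = 12.40 from the group guarantee fund, for a payoff of 28.40.

28.40 dollars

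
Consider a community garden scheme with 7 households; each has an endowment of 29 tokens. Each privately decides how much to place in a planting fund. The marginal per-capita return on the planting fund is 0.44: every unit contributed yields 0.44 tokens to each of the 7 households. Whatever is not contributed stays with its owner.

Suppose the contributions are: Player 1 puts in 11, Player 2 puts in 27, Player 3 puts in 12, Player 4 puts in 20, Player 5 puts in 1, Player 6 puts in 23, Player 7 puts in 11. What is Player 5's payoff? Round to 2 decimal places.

74.20 tokens

Total contributed: 11 + 27 + 12 + 20 + 1 + 23 + 11 = 105.
Each receives 0.44 × 105 = 46.20 from the planting fund.
Player 5 keeps 29 − 1 = 28, so Player 5's payoff is 28 + 46.20 = 74.20.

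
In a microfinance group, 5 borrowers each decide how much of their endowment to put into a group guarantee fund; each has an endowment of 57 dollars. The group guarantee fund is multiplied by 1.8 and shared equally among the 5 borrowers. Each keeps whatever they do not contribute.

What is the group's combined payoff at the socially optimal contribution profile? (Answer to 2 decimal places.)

513.00 dollars

Each contributed unit returns 1.800 to the group as a whole (0.3600 to each of 5 players), which exceeds 1, so the social optimum is full contribution: group total = 1.800 × 285 = 513.00.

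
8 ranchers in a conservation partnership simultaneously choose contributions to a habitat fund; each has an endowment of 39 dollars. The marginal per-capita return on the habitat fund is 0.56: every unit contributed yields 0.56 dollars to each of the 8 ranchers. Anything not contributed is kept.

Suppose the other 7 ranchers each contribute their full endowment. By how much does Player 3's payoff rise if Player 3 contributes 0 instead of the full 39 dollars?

17.16 dollars

Switching from a contribution of 39 to 0 lets Player 3 keep an extra 39 dollars, but lowers the habitat fund by 39, which costs Player 3 their own share of that drop: 0.56 × 39 = 21.84.
Net gain = 39 − 21.84 = 17.16. The private return per contributed unit (0.56) is below 1, so free-riding is indeed the best response regardless of what the others do.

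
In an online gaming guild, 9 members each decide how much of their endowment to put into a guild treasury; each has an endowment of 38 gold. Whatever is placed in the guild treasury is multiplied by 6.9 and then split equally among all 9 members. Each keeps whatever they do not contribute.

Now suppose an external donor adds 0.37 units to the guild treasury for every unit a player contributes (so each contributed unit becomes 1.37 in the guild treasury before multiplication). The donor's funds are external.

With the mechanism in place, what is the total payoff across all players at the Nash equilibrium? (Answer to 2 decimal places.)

3232.93 gold

The effective private return per unit is now 6.9 × 1.37 / 9 = 1.0503 > 1, so every player's dominant strategy flips to full contribution.
So the Nash equilibrium is full contribution by all 9; the group earns 6.9 × 1.37 × 342 = 3232.93.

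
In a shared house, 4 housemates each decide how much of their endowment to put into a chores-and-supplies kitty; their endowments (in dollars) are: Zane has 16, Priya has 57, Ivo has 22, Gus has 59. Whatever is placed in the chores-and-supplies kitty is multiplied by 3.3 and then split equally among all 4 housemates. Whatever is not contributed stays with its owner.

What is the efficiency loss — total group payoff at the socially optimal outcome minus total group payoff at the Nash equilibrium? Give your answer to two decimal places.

354.20 dollars

The private return per contributed unit is 3.3/4 = 0.8250 < 1 for every player regardless of endowment, so the Nash equilibrium is zero contribution and the group total is Σ E_j = 16 + 57 + 22 + 59 = 154.
Each contributed unit returns 3.300 to the group, so the social optimum is full contribution by everyone: group total = 3.300 × 154 = 508.20.
Efficiency loss = (3.300 − 1) × 154 = 354.20.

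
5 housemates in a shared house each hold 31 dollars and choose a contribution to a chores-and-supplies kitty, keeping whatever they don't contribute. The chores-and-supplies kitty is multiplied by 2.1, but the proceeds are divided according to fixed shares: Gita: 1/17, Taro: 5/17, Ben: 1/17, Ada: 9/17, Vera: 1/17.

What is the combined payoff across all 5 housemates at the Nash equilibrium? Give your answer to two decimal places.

Player j's private return per contributed unit is 2.1 × (j's share). Contributing is weakly dominant for j when that share is at least 1/2.1 = 0.4762, and contributing 0 is dominant otherwise.
Only Ada (9/17) clears that bar, contributing 31; the remaining 4 contribute 0. Total contributed: 31.
The chores-and-supplies kitty pays out 2.1 × 31 = 65.10 in total (split across the unequal shares, but the aggregate is all that matters for the group sum).
The 4 free-riders keep 31 each, adding 124. Group total = 124 + 65.10 = 189.10.

189.10 dollars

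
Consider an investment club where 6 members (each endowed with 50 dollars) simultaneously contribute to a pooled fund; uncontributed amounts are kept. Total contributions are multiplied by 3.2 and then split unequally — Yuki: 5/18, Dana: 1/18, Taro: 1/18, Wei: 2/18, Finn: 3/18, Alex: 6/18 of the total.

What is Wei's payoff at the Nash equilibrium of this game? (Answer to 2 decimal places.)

67.78 dollars

For player j, contributing a unit is worthwhile iff 3.2 × (j's share) ≥ 1, i.e. iff j's share is at least 0.3125.
Only Alex (6/18) clears that bar, contributing 50; the remaining 5 contribute 0. Total contributed: 50.
Wei keeps 50 and receives 3.2 × 50 × 2/18 = 17.78 from the pooled fund, for a payoff of 67.78.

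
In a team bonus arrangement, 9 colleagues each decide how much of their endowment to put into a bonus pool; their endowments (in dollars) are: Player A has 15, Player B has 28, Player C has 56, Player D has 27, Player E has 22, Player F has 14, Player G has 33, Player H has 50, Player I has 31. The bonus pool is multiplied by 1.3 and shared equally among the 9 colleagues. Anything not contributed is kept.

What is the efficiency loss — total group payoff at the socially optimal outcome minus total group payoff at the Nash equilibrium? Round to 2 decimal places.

The private return per contributed unit is 1.3/9 = 0.1444 < 1 for every player regardless of endowment, so the Nash equilibrium is zero contribution and the group total is Σ E_j = 15 + 28 + 56 + 27 + 22 + 14 + 33 + 50 + 31 = 276.
Each contributed unit returns 1.300 to the group, so the social optimum is full contribution by everyone: group total = 1.300 × 276 = 358.80.
Efficiency loss = (1.300 − 1) × 276 = 82.80.

82.80 dollars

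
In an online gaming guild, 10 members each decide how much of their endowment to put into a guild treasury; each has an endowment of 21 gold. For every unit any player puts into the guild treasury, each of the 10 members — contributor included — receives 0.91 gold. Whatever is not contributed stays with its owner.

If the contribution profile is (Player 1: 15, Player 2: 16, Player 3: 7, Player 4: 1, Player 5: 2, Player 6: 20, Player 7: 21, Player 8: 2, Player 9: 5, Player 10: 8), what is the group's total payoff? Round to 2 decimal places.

995.70 gold

Total contributed: 15 + 16 + 7 + 1 + 2 + 20 + 21 + 2 + 5 + 8 = 97; total kept: 10 × 21 − 97 = 113.
The guild treasury pays out 0.91 × 10 × 97 = 882.70 in aggregate.
Group total = 113 + 882.70 = 995.70.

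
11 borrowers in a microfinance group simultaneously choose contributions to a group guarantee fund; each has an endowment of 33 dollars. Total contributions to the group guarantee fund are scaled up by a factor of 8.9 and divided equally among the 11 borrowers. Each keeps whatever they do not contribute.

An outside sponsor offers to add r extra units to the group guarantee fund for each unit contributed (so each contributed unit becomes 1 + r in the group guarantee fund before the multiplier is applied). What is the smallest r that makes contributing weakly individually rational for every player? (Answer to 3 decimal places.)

With matching at rate r, one contributed unit becomes (1 + r) in the group guarantee fund and returns 8.9 × (1 + r) / 11 to the contributor.
Setting this equal to 1: 1 + r = 11/8.9 = 1.2360.
So the minimum matching rate is r = 1.2360 − 1 = 0.236.

0.236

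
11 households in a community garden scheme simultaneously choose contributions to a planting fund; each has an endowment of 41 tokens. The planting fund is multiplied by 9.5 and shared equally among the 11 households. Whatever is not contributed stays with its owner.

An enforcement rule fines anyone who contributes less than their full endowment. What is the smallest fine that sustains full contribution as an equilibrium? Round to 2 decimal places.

Given the others contribute fully, the best deviation is to contribute 0 (any partial contribution still incurs the fine and gives up units whose private return 0.8636 is below 1).
Deviating from 41 to 0 saves 41 tokens but forfeits the deviator's share of the drop in the planting fund: 9.5/11 × 41 = 35.41.
So the deviation gain is 41 − 35.41 = 5.59, and the fine must be at least 5.59 tokens to wipe it out.

5.59 tokens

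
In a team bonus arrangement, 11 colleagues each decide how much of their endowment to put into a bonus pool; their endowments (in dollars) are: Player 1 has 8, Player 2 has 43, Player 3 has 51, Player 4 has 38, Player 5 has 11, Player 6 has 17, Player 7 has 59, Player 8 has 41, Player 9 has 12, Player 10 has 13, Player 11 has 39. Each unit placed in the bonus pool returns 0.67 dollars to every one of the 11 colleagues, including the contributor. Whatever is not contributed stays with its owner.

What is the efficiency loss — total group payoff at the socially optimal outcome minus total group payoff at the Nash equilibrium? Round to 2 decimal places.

2114.84 dollars

The private return per contributed unit is 0.67 < 1 for everyone, so the Nash equilibrium is zero contribution and the group total is Σ E_j = 8 + 43 + 51 + 38 + 11 + 17 + 59 + 41 + 12 + 13 + 39 = 332.
Each contributed unit returns 7.370 to the group, so the social optimum is full contribution by everyone: group total = 7.370 × 332 = 2446.84.
Efficiency loss = (7.370 − 1) × 332 = 2114.84.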